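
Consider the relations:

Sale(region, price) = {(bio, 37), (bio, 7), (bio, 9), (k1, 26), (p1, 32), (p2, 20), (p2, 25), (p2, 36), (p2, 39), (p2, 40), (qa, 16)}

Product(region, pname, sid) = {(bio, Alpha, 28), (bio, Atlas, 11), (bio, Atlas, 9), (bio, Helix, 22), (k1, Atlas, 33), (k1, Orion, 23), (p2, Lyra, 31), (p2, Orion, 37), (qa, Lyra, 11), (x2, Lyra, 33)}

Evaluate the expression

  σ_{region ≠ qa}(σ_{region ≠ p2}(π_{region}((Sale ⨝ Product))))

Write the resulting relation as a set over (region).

{bio, k1}

Natural join on region: {(bio, 37, Alpha, 28), (bio, 37, Atlas, 11), (bio, 37, Atlas, 9), (bio, 37, Helix, 22), (bio, 7, Alpha, 28), (bio, 7, Atlas, 11), (bio, 7, Atlas, 9), (bio, 7, Helix, 22), (bio, 9, Alpha, 28), (bio, 9, Atlas, 11), (bio, 9, Atlas, 9), (bio, 9, Helix, 22), (k1, 26, Atlas, 33), (k1, 26, Orion, 23), (p2, 20, Lyra, 31), (p2, 20, Orion, 37), (p2, 25, Lyra, 31), (p2, 25, Orion, 37), (p2, 36, Lyra, 31), (p2, 36, Orion, 37), (p2, 39, Lyra, 31), (p2, 39, Orion, 37), (p2, 40, Lyra, 31), (p2, 40, Orion, 37), (qa, 16, Lyra, 11)}
Projecting to region (21 duplicate(s) eliminated): {bio, k1, p2, qa}
Filtering on region ≠ p2 leaves {bio, k1, qa}.
Filtering on region ≠ qa leaves {bio, k1}.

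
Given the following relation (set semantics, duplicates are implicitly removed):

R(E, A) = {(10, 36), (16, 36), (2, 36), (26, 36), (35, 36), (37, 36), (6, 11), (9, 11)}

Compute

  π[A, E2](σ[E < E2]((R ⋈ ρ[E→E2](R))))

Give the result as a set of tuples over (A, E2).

{(11, 9), (36, 10), (36, 16), (36, 26), (36, 35), (36, 37)}

ρ[E→E2]: schema becomes (E2, A); tuples unchanged.
R ⋈ ρ[E→E2](R) (natural join on A): {(10, 36, 10), (10, 36, 16), (10, 36, 2), (10, 36, 26), (10, 36, 35), (10, 36, 37), (16, 36, 10), (16, 36, 16), (16, 36, 2), (16, 36, 26), (16, 36, 35), (16, 36, 37), (2, 36, 10), (2, 36, 16), (2, 36, 2), (2, 36, 26), (2, 36, 35), (2, 36, 37), (26, 36, 10), (26, 36, 16), (26, 36, 2), (26, 36, 26), (26, 36, 35), (26, 36, 37), (35, 36, 10), (35, 36, 16), (35, 36, 2), (35, 36, 26), (35, 36, 35), (35, 36, 37), (37, 36, 10), (37, 36, 16), (37, 36, 2), (37, 36, 26), (37, 36, 35), (37, 36, 37), (6, 11, 6), (6, 11, 9), (9, 11, 6), (9, 11, 9)}
Filtering on E < E2 leaves {(10, 36, 16), (10, 36, 26), (10, 36, 35), (10, 36, 37), (16, 36, 26), (16, 36, 35), (16, 36, 37), (2, 36, 10), (2, 36, 16), (2, 36, 26), (2, 36, 35), (2, 36, 37), (26, 36, 35), (26, 36, 37), (35, 36, 37), (6, 11, 9)}.
π[A, E2]: project onto (A, E2) (10 duplicate(s) eliminated) → {(11, 9), (36, 10), (36, 16), (36, 26), (36, 35), (36, 37)}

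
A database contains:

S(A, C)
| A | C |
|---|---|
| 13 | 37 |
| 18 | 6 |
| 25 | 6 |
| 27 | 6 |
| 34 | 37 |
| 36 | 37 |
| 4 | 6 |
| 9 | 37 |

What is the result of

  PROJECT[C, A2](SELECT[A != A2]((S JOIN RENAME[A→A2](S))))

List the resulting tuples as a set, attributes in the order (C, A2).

{(37, 13), (37, 34), (37, 36), (37, 9), (6, 18), (6, 25), (6, 27), (6, 4)}

ρ[A→A2]: schema becomes (A2, C); tuples unchanged.
Natural join on C: {(13, 37, 13), (13, 37, 34), (13, 37, 36), (13, 37, 9), (18, 6, 18), (18, 6, 25), (18, 6, 27), (18, 6, 4), (25, 6, 18), (25, 6, 25), (25, 6, 27), (25, 6, 4), (27, 6, 18), (27, 6, 25), (27, 6, 27), (27, 6, 4), (34, 37, 13), (34, 37, 34), (34, 37, 36), (34, 37, 9), (36, 37, 13), (36, 37, 34), (36, 37, 36), (36, 37, 9), (4, 6, 18), (4, 6, 25), (4, 6, 27), (4, 6, 4), (9, 37, 13), (9, 37, 34), (9, 37, 36), (9, 37, 9)}
Selection A != A2: {(13, 37, 34), (13, 37, 36), (13, 37, 9), (18, 6, 25), (18, 6, 27), (18, 6, 4), (25, 6, 18), (25, 6, 27), (25, 6, 4), (27, 6, 18), (27, 6, 25), (27, 6, 4), (34, 37, 13), (34, 37, 36), (34, 37, 9), (36, 37, 13), (36, 37, 34), (36, 37, 9), (4, 6, 18), (4, 6, 25), (4, 6, 27), (9, 37, 13), (9, 37, 34), (9, 37, 36)}
Projecting to C, A2 (16 duplicate(s) eliminated): {(37, 13), (37, 34), (37, 36), (37, 9), (6, 18), (6, 25), (6, 27), (6, 4)}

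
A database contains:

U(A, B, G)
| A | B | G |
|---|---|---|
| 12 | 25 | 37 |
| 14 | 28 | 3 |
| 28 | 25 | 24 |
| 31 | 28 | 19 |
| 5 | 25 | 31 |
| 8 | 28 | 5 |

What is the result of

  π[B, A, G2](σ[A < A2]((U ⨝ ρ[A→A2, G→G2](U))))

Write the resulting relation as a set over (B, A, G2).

{(25, 12, 24), (25, 5, 24), (25, 5, 37), (28, 14, 19), (28, 8, 19), (28, 8, 3)}

ρ[A→A2, G→G2]: schema becomes (A2, B, G2); tuples unchanged.
Natural join on B: {(12, 25, 37, 12, 37), (12, 25, 37, 28, 24), (12, 25, 37, 5, 31), (14, 28, 3, 14, 3), (14, 28, 3, 31, 19), (14, 28, 3, 8, 5), (28, 25, 24, 12, 37), (28, 25, 24, 28, 24), (28, 25, 24, 5, 31), (31, 28, 19, 14, 3), (31, 28, 19, 31, 19), (31, 28, 19, 8, 5), (5, 25, 31, 12, 37), (5, 25, 31, 28, 24), (5, 25, 31, 5, 31), (8, 28, 5, 14, 3), (8, 28, 5, 31, 19), (8, 28, 5, 8, 5)}
Apply σ_{A < A2}; surviving tuples: {(12, 25, 37, 28, 24), (14, 28, 3, 31, 19), (5, 25, 31, 12, 37), (5, 25, 31, 28, 24), (8, 28, 5, 14, 3), (8, 28, 5, 31, 19)}
Projecting to B, A, G2: {(25, 12, 24), (25, 5, 24), (25, 5, 37), (28, 14, 19), (28, 8, 19), (28, 8, 3)}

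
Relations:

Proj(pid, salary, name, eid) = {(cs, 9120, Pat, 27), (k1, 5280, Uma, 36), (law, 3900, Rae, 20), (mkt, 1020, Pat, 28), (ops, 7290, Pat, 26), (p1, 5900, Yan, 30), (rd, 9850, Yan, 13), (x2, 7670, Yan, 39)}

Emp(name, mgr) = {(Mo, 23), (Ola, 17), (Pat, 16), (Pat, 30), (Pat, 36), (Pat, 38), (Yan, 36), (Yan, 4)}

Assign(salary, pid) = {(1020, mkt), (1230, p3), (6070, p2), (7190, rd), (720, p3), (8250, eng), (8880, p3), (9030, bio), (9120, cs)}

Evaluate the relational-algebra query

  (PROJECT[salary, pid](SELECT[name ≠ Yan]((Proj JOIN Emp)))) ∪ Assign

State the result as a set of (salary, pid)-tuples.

Natural join on name: {(cs, 9120, Pat, 27, 16), (cs, 9120, Pat, 27, 30), (cs, 9120, Pat, 27, 36), (cs, 9120, Pat, 27, 38), (mkt, 1020, Pat, 28, 16), (mkt, 1020, Pat, 28, 30), (mkt, 1020, Pat, 28, 36), (mkt, 1020, Pat, 28, 38), (ops, 7290, Pat, 26, 16), (ops, 7290, Pat, 26, 30), (ops, 7290, Pat, 26, 36), (ops, 7290, Pat, 26, 38), (p1, 5900, Yan, 30, 36), (p1, 5900, Yan, 30, 4), (rd, 9850, Yan, 13, 36), (rd, 9850, Yan, 13, 4), (x2, 7670, Yan, 39, 36), (x2, 7670, Yan, 39, 4)}
Selection name ≠ Yan: {(cs, 9120, Pat, 27, 16), (cs, 9120, Pat, 27, 30), (cs, 9120, Pat, 27, 36), (cs, 9120, Pat, 27, 38), (mkt, 1020, Pat, 28, 16), (mkt, 1020, Pat, 28, 30), (mkt, 1020, Pat, 28, 36), (mkt, 1020, Pat, 28, 38), (ops, 7290, Pat, 26, 16), (ops, 7290, Pat, 26, 30), (ops, 7290, Pat, 26, 36), (ops, 7290, Pat, 26, 38)}
π[salary, pid]: project onto (salary, pid) (9 duplicate(s) eliminated) → {(1020, mkt), (7290, ops), (9120, cs)}
Set union of the two operands is {(1020, mkt), (1230, p3), (6070, p2), (7190, rd), (720, p3), (7290, ops), (8250, eng), (8880, p3), (9030, bio), (9120, cs)}.

{(1020, mkt), (1230, p3), (6070, p2), (7190, rd), (720, p3), (7290, ops), (8250, eng), (8880, p3), (9030, bio), (9120, cs)}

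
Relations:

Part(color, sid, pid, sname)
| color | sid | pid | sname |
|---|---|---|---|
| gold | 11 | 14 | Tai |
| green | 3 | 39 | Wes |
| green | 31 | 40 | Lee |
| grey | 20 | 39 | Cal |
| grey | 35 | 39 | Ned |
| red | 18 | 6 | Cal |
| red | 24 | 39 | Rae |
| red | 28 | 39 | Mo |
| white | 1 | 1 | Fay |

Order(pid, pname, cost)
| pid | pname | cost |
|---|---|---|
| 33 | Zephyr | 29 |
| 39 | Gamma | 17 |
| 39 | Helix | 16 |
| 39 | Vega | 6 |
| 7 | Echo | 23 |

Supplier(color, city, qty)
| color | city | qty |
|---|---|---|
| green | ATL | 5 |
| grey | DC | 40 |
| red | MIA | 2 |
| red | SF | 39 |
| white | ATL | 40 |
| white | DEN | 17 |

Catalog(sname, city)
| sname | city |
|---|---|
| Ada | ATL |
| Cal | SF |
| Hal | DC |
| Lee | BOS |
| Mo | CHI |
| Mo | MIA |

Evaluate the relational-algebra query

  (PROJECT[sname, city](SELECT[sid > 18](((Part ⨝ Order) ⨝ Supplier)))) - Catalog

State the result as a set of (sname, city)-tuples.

{(Cal, DC), (Mo, SF), (Ned, DC), (Rae, MIA), (Rae, SF)}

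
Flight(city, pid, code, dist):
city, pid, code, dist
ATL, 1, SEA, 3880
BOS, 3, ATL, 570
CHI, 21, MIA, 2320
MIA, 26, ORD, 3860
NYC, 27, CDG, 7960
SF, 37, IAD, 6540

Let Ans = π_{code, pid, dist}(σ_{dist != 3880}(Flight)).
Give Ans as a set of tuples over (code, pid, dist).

Filtering on dist != 3880 leaves {(BOS, 3, ATL, 570), (CHI, 21, MIA, 2320), (MIA, 26, ORD, 3860), (NYC, 27, CDG, 7960), (SF, 37, IAD, 6540)}.
π[code, pid, dist]: project onto (code, pid, dist) → {(ATL, 3, 570), (CDG, 27, 7960), (IAD, 37, 6540), (MIA, 21, 2320), (ORD, 26, 3860)}

{(ATL, 3, 570), (CDG, 27, 7960), (IAD, 37, 6540), (MIA, 21, 2320), (ORD, 26, 3860)}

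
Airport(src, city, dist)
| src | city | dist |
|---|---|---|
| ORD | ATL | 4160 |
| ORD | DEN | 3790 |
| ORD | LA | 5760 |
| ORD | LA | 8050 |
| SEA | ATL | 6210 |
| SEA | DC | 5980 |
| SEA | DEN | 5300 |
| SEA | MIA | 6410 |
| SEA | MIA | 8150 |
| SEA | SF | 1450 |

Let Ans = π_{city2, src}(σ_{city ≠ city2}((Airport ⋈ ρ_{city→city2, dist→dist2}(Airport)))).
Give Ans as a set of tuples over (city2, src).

ρ[city→city2, dist→dist2]: schema becomes (src, city2, dist2); tuples unchanged.
Natural join on src: {(ORD, ATL, 4160, ATL, 4160), (ORD, ATL, 4160, DEN, 3790), (ORD, ATL, 4160, LA, 5760), (ORD, ATL, 4160, LA, 8050), (ORD, DEN, 3790, ATL, 4160), (ORD, DEN, 3790, DEN, 3790), (ORD, DEN, 3790, LA, 5760), (ORD, DEN, 3790, LA, 8050), (ORD, LA, 5760, ATL, 4160), (ORD, LA, 5760, DEN, 3790), (ORD, LA, 5760, LA, 5760), (ORD, LA, 5760, LA, 8050), (ORD, LA, 8050, ATL, 4160), (ORD, LA, 8050, DEN, 3790), (ORD, LA, 8050, LA, 5760), (ORD, LA, 8050, LA, 8050), (SEA, ATL, 6210, ATL, 6210), (SEA, ATL, 6210, DC, 5980), (SEA, ATL, 6210, DEN, 5300), (SEA, ATL, 6210, MIA, 6410), (SEA, ATL, 6210, MIA, 8150), (SEA, ATL, 6210, SF, 1450), (SEA, DC, 5980, ATL, 6210), (SEA, DC, 5980, DC, 5980), (SEA, DC, 5980, DEN, 5300), (SEA, DC, 5980, MIA, 6410), (SEA, DC, 5980, MIA, 8150), (SEA, DC, 5980, SF, 1450), (SEA, DEN, 5300, ATL, 6210), (SEA, DEN, 5300, DC, 5980), (SEA, DEN, 5300, DEN, 5300), (SEA, DEN, 5300, MIA, 6410), (SEA, DEN, 5300, MIA, 8150), (SEA, DEN, 5300, SF, 1450), (SEA, MIA, 6410, ATL, 6210), (SEA, MIA, 6410, DC, 5980), (SEA, MIA, 6410, DEN, 5300), (SEA, MIA, 6410, MIA, 6410), (SEA, MIA, 6410, MIA, 8150), (SEA, MIA, 6410, SF, 1450), (SEA, MIA, 8150, ATL, 6210), (SEA, MIA, 8150, DC, 5980), (SEA, MIA, 8150, DEN, 5300), (SEA, MIA, 8150, MIA, 6410), (SEA, MIA, 8150, MIA, 8150), (SEA, MIA, 8150, SF, 1450), (SEA, SF, 1450, ATL, 6210), (SEA, SF, 1450, DC, 5980), (SEA, SF, 1450, DEN, 5300), (SEA, SF, 1450, MIA, 6410), (SEA, SF, 1450, MIA, 8150), (SEA, SF, 1450, SF, 1450)}
Selection city ≠ city2: {(ORD, ATL, 4160, DEN, 3790), (ORD, ATL, 4160, LA, 5760), (ORD, ATL, 4160, LA, 8050), (ORD, DEN, 3790, ATL, 4160), (ORD, DEN, 3790, LA, 5760), (ORD, DEN, 3790, LA, 8050), (ORD, LA, 5760, ATL, 4160), (ORD, LA, 5760, DEN, 3790), (ORD, LA, 8050, ATL, 4160), (ORD, LA, 8050, DEN, 3790), (SEA, ATL, 6210, DC, 5980), (SEA, ATL, 6210, DEN, 5300), (SEA, ATL, 6210, MIA, 6410), (SEA, ATL, 6210, MIA, 8150), (SEA, ATL, 6210, SF, 1450), (SEA, DC, 5980, ATL, 6210), (SEA, DC, 5980, DEN, 5300), (SEA, DC, 5980, MIA, 6410), (SEA, DC, 5980, MIA, 8150), (SEA, DC, 5980, SF, 1450), (SEA, DEN, 5300, ATL, 6210), (SEA, DEN, 5300, DC, 5980), (SEA, DEN, 5300, MIA, 6410), (SEA, DEN, 5300, MIA, 8150), (SEA, DEN, 5300, SF, 1450), (SEA, MIA, 6410, ATL, 6210), (SEA, MIA, 6410, DC, 5980), (SEA, MIA, 6410, DEN, 5300), (SEA, MIA, 6410, SF, 1450), (SEA, MIA, 8150, ATL, 6210), (SEA, MIA, 8150, DC, 5980), (SEA, MIA, 8150, DEN, 5300), (SEA, MIA, 8150, SF, 1450), (SEA, SF, 1450, ATL, 6210), (SEA, SF, 1450, DC, 5980), (SEA, SF, 1450, DEN, 5300), (SEA, SF, 1450, MIA, 6410), (SEA, SF, 1450, MIA, 8150)}
Keep only column(s) city2, src (30 duplicate(s) eliminated): {(ATL, ORD), (ATL, SEA), (DC, SEA), (DEN, ORD), (DEN, SEA), (LA, ORD), (MIA, SEA), (SF, SEA)}

{(ATL, ORD), (ATL, SEA), (DC, SEA), (DEN, ORD), (DEN, SEA), (LA, ORD), (MIA, SEA), (SF, SEA)}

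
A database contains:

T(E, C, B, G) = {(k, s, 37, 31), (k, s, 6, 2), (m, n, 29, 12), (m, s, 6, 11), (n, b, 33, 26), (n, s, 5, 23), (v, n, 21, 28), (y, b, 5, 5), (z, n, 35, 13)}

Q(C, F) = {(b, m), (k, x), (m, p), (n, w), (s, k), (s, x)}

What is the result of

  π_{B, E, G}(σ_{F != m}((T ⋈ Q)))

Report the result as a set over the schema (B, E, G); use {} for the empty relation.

{(21, v, 28), (29, m, 12), (35, z, 13), (37, k, 31), (5, n, 23), (6, k, 2), (6, m, 11)}

T ⋈ Q (natural join on C): {(k, s, 37, 31, k), (k, s, 37, 31, x), (k, s, 6, 2, k), (k, s, 6, 2, x), (m, n, 29, 12, w), (m, s, 6, 11, k), (m, s, 6, 11, x), (n, b, 33, 26, m), (n, s, 5, 23, k), (n, s, 5, 23, x), (v, n, 21, 28, w), (y, b, 5, 5, m), (z, n, 35, 13, w)}
Selection F != m: {(k, s, 37, 31, k), (k, s, 37, 31, x), (k, s, 6, 2, k), (k, s, 6, 2, x), (m, n, 29, 12, w), (m, s, 6, 11, k), (m, s, 6, 11, x), (n, s, 5, 23, k), (n, s, 5, 23, x), (v, n, 21, 28, w), (z, n, 35, 13, w)}
π_{B, E, G} gives {(21, v, 28), (29, m, 12), (35, z, 13), (37, k, 31), (5, n, 23), (6, k, 2), (6, m, 11)} (4 duplicate(s) eliminated).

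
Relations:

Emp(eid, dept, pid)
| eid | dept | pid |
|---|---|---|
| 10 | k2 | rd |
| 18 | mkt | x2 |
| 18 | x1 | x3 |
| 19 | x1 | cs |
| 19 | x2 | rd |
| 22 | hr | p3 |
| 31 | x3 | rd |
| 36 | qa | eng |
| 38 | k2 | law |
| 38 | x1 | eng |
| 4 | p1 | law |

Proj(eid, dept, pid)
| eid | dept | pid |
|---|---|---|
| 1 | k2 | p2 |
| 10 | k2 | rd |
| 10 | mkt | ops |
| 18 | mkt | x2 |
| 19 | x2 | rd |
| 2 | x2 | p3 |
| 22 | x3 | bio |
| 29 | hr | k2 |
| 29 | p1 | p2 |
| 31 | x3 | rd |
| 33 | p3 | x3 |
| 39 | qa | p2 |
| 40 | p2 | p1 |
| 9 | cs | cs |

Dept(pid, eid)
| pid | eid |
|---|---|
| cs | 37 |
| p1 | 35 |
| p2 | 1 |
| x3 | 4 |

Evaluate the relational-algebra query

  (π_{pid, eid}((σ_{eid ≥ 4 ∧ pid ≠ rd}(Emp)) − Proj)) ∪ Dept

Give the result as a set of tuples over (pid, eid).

σ[eid ≥ 4 ∧ pid ≠ rd]: keep tuples satisfying eid ≥ 4 ∧ pid ≠ rd → {(18, mkt, x2), (18, x1, x3), (19, x1, cs), (22, hr, p3), (36, qa, eng), (38, k2, law), (38, x1, eng), (4, p1, law)}
Difference: {(18, mkt, x2), (18, x1, x3), (19, x1, cs), (22, hr, p3), (36, qa, eng), (38, k2, law), (38, x1, eng), (4, p1, law)} with {(1, k2, p2), (10, k2, rd), (10, mkt, ops), (18, mkt, x2), (19, x2, rd), (2, x2, p3), (22, x3, bio), (29, hr, k2), (29, p1, p2), (31, x3, rd), (33, p3, x3), (39, qa, p2), (40, p2, p1), (9, cs, cs)} → {(18, x1, x3), (19, x1, cs), (22, hr, p3), (36, qa, eng), (38, k2, law), (38, x1, eng), (4, p1, law)}
π_{pid, eid} gives {(cs, 19), (eng, 36), (eng, 38), (law, 38), (law, 4), (p3, 22), (x3, 18)}.
Union: {(cs, 19), (eng, 36), (eng, 38), (law, 38), (law, 4), (p3, 22), (x3, 18)} with {(cs, 37), (p1, 35), (p2, 1), (x3, 4)} → {(cs, 19), (cs, 37), (eng, 36), (eng, 38), (law, 38), (law, 4), (p1, 35), (p2, 1), (p3, 22), (x3, 18), (x3, 4)}

{(cs, 19), (cs, 37), (eng, 36), (eng, 38), (law, 38), (law, 4), (p1, 35), (p2, 1), (p3, 22), (x3, 18), (x3, 4)}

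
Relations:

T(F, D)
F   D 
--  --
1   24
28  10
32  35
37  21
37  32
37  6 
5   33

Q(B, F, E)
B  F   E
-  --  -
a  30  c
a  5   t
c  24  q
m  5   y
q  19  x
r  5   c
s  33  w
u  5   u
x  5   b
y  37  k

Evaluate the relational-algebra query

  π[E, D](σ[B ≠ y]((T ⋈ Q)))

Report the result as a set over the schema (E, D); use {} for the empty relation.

{(b, 33), (c, 33), (t, 33), (u, 33), (y, 33)}

Natural join on F: {(37, 21, y, k), (37, 32, y, k), (37, 6, y, k), (5, 33, a, t), (5, 33, m, y), (5, 33, r, c), (5, 33, u, u), (5, 33, x, b)}
Apply σ_{B ≠ y}; surviving tuples: {(5, 33, a, t), (5, 33, m, y), (5, 33, r, c), (5, 33, u, u), (5, 33, x, b)}
π[E, D]: project onto (E, D) → {(b, 33), (c, 33), (t, 33), (u, 33), (y, 33)}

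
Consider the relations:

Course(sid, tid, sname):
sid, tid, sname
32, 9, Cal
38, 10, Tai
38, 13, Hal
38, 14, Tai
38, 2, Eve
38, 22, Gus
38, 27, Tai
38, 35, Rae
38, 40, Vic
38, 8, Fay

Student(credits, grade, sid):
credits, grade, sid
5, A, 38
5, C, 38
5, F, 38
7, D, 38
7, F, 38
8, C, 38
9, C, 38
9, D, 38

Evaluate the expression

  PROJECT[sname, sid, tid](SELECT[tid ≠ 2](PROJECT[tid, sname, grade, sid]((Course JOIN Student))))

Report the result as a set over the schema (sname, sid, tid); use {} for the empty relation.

{(Fay, 38, 8), (Gus, 38, 22), (Hal, 38, 13), (Rae, 38, 35), (Tai, 38, 10), (Tai, 38, 14), (Tai, 38, 27), (Vic, 38, 40)}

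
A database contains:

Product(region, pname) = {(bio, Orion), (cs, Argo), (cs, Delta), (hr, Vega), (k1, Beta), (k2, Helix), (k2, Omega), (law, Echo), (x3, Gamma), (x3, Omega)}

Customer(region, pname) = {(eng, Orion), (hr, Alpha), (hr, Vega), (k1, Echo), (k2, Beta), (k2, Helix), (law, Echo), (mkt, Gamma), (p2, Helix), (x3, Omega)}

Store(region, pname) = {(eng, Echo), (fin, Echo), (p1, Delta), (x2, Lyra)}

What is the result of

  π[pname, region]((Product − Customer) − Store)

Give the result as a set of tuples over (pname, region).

Taking the difference: {(bio, Orion), (cs, Argo), (cs, Delta), (k1, Beta), (k2, Omega), (x3, Gamma)}
Taking the difference: {(bio, Orion), (cs, Argo), (cs, Delta), (k1, Beta), (k2, Omega), (x3, Gamma)}
π_{pname, region} gives {(Argo, cs), (Beta, k1), (Delta, cs), (Gamma, x3), (Omega, k2), (Orion, bio)}.

{(Argo, cs), (Beta, k1), (Delta, cs), (Gamma, x3), (Omega, k2), (Orion, bio)}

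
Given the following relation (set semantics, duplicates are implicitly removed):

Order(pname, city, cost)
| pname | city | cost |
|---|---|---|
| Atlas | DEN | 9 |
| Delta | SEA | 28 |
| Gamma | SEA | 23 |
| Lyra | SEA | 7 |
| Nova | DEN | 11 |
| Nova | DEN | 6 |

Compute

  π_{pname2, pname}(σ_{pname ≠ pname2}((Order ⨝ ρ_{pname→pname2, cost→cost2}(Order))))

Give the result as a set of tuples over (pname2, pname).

{(Atlas, Nova), (Delta, Gamma), (Delta, Lyra), (Gamma, Delta), (Gamma, Lyra), (Lyra, Delta), (Lyra, Gamma), (Nova, Atlas)}

ρ[pname→pname2, cost→cost2]: schema becomes (pname2, city, cost2); tuples unchanged.
Natural join on city: {(Atlas, DEN, 9, Atlas, 9), (Atlas, DEN, 9, Nova, 11), (Atlas, DEN, 9, Nova, 6), (Delta, SEA, 28, Delta, 28), (Delta, SEA, 28, Gamma, 23), (Delta, SEA, 28, Lyra, 7), (Gamma, SEA, 23, Delta, 28), (Gamma, SEA, 23, Gamma, 23), (Gamma, SEA, 23, Lyra, 7), (Lyra, SEA, 7, Delta, 28), (Lyra, SEA, 7, Gamma, 23), (Lyra, SEA, 7, Lyra, 7), (Nova, DEN, 11, Atlas, 9), (Nova, DEN, 11, Nova, 11), (Nova, DEN, 11, Nova, 6), (Nova, DEN, 6, Atlas, 9), (Nova, DEN, 6, Nova, 11), (Nova, DEN, 6, Nova, 6)}
Filtering on pname ≠ pname2 leaves {(Atlas, DEN, 9, Nova, 11), (Atlas, DEN, 9, Nova, 6), (Delta, SEA, 28, Gamma, 23), (Delta, SEA, 28, Lyra, 7), (Gamma, SEA, 23, Delta, 28), (Gamma, SEA, 23, Lyra, 7), (Lyra, SEA, 7, Delta, 28), (Lyra, SEA, 7, Gamma, 23), (Nova, DEN, 11, Atlas, 9), (Nova, DEN, 6, Atlas, 9)}.
π[pname2, pname]: project onto (pname2, pname) (2 duplicate(s) eliminated) → {(Atlas, Nova), (Delta, Gamma), (Delta, Lyra), (Gamma, Delta), (Gamma, Lyra), (Lyra, Delta), (Lyra, Gamma), (Nova, Atlas)}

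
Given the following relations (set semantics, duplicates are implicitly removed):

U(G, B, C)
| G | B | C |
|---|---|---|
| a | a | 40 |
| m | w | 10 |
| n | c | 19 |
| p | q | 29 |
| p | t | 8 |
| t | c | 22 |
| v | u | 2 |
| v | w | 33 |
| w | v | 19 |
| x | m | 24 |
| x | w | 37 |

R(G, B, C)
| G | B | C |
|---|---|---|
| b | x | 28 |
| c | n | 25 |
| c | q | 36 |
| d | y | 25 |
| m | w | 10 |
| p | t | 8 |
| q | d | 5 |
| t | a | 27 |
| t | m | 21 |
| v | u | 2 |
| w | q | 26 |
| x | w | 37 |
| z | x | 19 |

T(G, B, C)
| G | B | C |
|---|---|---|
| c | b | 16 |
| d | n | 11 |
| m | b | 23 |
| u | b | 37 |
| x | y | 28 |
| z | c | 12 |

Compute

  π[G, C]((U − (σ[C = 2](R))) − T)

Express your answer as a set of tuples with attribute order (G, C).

σ[C = 2]: keep tuples satisfying C = 2 → {(v, u, 2)}
Difference: {(a, a, 40), (m, w, 10), (n, c, 19), (p, q, 29), (p, t, 8), (t, c, 22), (v, u, 2), (v, w, 33), (w, v, 19), (x, m, 24), (x, w, 37)} with {(v, u, 2)} → {(a, a, 40), (m, w, 10), (n, c, 19), (p, q, 29), (p, t, 8), (t, c, 22), (v, w, 33), (w, v, 19), (x, m, 24), (x, w, 37)}
Difference: {(a, a, 40), (m, w, 10), (n, c, 19), (p, q, 29), (p, t, 8), (t, c, 22), (v, w, 33), (w, v, 19), (x, m, 24), (x, w, 37)} with {(c, b, 16), (d, n, 11), (m, b, 23), (u, b, 37), (x, y, 28), (z, c, 12)} → {(a, a, 40), (m, w, 10), (n, c, 19), (p, q, 29), (p, t, 8), (t, c, 22), (v, w, 33), (w, v, 19), (x, m, 24), (x, w, 37)}
Projecting to G, C: {(a, 40), (m, 10), (n, 19), (p, 29), (p, 8), (t, 22), (v, 33), (w, 19), (x, 24), (x, 37)}

{(a, 40), (m, 10), (n, 19), (p, 29), (p, 8), (t, 22), (v, 33), (w, 19), (x, 24), (x, 37)}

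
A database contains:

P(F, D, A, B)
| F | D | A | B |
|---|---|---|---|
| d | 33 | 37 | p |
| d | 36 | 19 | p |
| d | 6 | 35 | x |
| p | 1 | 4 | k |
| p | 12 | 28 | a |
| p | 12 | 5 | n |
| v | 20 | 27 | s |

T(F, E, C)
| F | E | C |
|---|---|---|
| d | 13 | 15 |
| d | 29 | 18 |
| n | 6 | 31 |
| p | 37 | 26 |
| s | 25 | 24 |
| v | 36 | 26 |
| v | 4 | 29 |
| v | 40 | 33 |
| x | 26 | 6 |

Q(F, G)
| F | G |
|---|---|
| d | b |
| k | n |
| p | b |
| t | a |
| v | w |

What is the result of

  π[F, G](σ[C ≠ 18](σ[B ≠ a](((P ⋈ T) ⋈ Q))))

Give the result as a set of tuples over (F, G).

Joining P and T on F yields {(d, 33, 37, p, 13, 15), (d, 33, 37, p, 29, 18), (d, 36, 19, p, 13, 15), (d, 36, 19, p, 29, 18), (d, 6, 35, x, 13, 15), (d, 6, 35, x, 29, 18), (p, 1, 4, k, 37, 26), (p, 12, 28, a, 37, 26), (p, 12, 5, n, 37, 26), (v, 20, 27, s, 36, 26), (v, 20, 27, s, 4, 29), (v, 20, 27, s, 40, 33)}.
Joining (P ⋈ T) and Q on F yields {(d, 33, 37, p, 13, 15, b), (d, 33, 37, p, 29, 18, b), (d, 36, 19, p, 13, 15, b), (d, 36, 19, p, 29, 18, b), (d, 6, 35, x, 13, 15, b), (d, 6, 35, x, 29, 18, b), (p, 1, 4, k, 37, 26, b), (p, 12, 28, a, 37, 26, b), (p, 12, 5, n, 37, 26, b), (v, 20, 27, s, 36, 26, w), (v, 20, 27, s, 4, 29, w), (v, 20, 27, s, 40, 33, w)}.
Filtering on B ≠ a leaves {(d, 33, 37, p, 13, 15, b), (d, 33, 37, p, 29, 18, b), (d, 36, 19, p, 13, 15, b), (d, 36, 19, p, 29, 18, b), (d, 6, 35, x, 13, 15, b), (d, 6, 35, x, 29, 18, b), (p, 1, 4, k, 37, 26, b), (p, 12, 5, n, 37, 26, b), (v, 20, 27, s, 36, 26, w), (v, 20, 27, s, 4, 29, w), (v, 20, 27, s, 40, 33, w)}.
Filtering on C ≠ 18 leaves {(d, 33, 37, p, 13, 15, b), (d, 36, 19, p, 13, 15, b), (d, 6, 35, x, 13, 15, b), (p, 1, 4, k, 37, 26, b), (p, 12, 5, n, 37, 26, b), (v, 20, 27, s, 36, 26, w), (v, 20, 27, s, 4, 29, w), (v, 20, 27, s, 40, 33, w)}.
Keep only column(s) F, G (5 duplicate(s) eliminated): {(d, b), (p, b), (v, w)}

{(d, b), (p, b), (v, w)}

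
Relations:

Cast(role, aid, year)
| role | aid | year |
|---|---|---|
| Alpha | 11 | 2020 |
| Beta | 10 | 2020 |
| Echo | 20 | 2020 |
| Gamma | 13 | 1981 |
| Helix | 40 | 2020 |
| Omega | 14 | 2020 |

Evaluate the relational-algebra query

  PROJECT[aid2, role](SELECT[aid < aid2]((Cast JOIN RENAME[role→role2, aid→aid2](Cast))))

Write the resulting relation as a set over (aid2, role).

ρ[role→role2, aid→aid2]: schema becomes (role2, aid2, year); tuples unchanged.
Joining Cast and RENAME[role→role2, aid→aid2](Cast) on year yields {(Alpha, 11, 2020, Alpha, 11), (Alpha, 11, 2020, Beta, 10), (Alpha, 11, 2020, Echo, 20), (Alpha, 11, 2020, Helix, 40), (Alpha, 11, 2020, Omega, 14), (Beta, 10, 2020, Alpha, 11), (Beta, 10, 2020, Beta, 10), (Beta, 10, 2020, Echo, 20), (Beta, 10, 2020, Helix, 40), (Beta, 10, 2020, Omega, 14), (Echo, 20, 2020, Alpha, 11), (Echo, 20, 2020, Beta, 10), (Echo, 20, 2020, Echo, 20), (Echo, 20, 2020, Helix, 40), (Echo, 20, 2020, Omega, 14), (Gamma, 13, 1981, Gamma, 13), (Helix, 40, 2020, Alpha, 11), (Helix, 40, 2020, Beta, 10), (Helix, 40, 2020, Echo, 20), (Helix, 40, 2020, Helix, 40), (Helix, 40, 2020, Omega, 14), (Omega, 14, 2020, Alpha, 11), (Omega, 14, 2020, Beta, 10), (Omega, 14, 2020, Echo, 20), (Omega, 14, 2020, Helix, 40), (Omega, 14, 2020, Omega, 14)}.
Filtering on aid < aid2 leaves {(Alpha, 11, 2020, Echo, 20), (Alpha, 11, 2020, Helix, 40), (Alpha, 11, 2020, Omega, 14), (Beta, 10, 2020, Alpha, 11), (Beta, 10, 2020, Echo, 20), (Beta, 10, 2020, Helix, 40), (Beta, 10, 2020, Omega, 14), (Echo, 20, 2020, Helix, 40), (Omega, 14, 2020, Echo, 20), (Omega, 14, 2020, Helix, 40)}.
Projecting to aid2, role: {(11, Beta), (14, Alpha), (14, Beta), (20, Alpha), (20, Beta), (20, Omega), (40, Alpha), (40, Beta), (40, Echo), (40, Omega)}

{(11, Beta), (14, Alpha), (14, Beta), (20, Alpha), (20, Beta), (20, Omega), (40, Alpha), (40, Beta), (40, Echo), (40, Omega)}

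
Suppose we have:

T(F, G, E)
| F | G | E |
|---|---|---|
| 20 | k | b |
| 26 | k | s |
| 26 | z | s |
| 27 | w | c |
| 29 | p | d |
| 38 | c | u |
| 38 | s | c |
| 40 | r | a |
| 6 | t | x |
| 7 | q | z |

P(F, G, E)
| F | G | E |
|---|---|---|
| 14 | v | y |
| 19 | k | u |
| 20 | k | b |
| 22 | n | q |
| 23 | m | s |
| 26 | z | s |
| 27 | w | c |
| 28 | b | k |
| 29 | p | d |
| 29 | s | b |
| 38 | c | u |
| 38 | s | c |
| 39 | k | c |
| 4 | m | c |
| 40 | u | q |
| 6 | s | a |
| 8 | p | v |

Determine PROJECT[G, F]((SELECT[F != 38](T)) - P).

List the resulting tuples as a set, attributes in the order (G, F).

σ[F != 38]: keep tuples satisfying F != 38 → {(20, k, b), (26, k, s), (26, z, s), (27, w, c), (29, p, d), (40, r, a), (6, t, x), (7, q, z)}
Set difference of the two operands is {(26, k, s), (40, r, a), (6, t, x), (7, q, z)}.
π_{G, F} gives {(k, 26), (q, 7), (r, 40), (t, 6)}.

{(k, 26), (q, 7), (r, 40), (t, 6)}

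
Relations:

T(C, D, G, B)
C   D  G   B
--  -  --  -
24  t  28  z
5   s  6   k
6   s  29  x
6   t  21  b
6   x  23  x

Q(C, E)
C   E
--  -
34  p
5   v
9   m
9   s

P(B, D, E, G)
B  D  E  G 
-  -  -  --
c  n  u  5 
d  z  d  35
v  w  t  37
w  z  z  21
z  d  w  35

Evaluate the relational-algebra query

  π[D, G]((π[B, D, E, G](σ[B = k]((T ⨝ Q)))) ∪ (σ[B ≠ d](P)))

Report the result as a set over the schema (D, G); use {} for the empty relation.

{(d, 35), (n, 5), (s, 6), (w, 37), (z, 21)}

T ⋈ Q (natural join on C): {(5, s, 6, k, v)}
Filtering on B = k leaves {(5, s, 6, k, v)}.
π_{B, D, E, G} gives {(k, s, v, 6)}.
Filtering on B ≠ d leaves {(c, n, u, 5), (v, w, t, 37), (w, z, z, 21), (z, d, w, 35)}.
Taking the union: {(c, n, u, 5), (k, s, v, 6), (v, w, t, 37), (w, z, z, 21), (z, d, w, 35)}
π_{D, G} gives {(d, 35), (n, 5), (s, 6), (w, 37), (z, 21)}.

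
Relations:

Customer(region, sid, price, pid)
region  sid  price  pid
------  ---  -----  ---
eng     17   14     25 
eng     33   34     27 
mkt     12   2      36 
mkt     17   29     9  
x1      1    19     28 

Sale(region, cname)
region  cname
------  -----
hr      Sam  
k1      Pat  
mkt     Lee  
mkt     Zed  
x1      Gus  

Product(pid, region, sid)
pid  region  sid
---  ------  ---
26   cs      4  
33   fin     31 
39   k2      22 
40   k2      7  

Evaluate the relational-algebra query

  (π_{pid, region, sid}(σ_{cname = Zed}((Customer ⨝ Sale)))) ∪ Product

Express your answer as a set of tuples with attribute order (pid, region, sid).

{(26, cs, 4), (33, fin, 31), (36, mkt, 12), (39, k2, 22), (40, k2, 7), (9, mkt, 17)}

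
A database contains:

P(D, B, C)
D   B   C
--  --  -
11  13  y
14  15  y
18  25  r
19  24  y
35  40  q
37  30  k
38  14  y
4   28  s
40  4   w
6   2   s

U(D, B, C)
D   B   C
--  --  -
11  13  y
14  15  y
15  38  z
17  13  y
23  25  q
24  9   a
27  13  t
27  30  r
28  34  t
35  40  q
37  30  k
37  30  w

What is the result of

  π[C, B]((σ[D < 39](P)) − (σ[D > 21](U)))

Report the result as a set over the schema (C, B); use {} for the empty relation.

Filtering on D < 39 leaves {(11, 13, y), (14, 15, y), (18, 25, r), (19, 24, y), (35, 40, q), (37, 30, k), (38, 14, y), (4, 28, s), (6, 2, s)}.
Filtering on D > 21 leaves {(23, 25, q), (24, 9, a), (27, 13, t), (27, 30, r), (28, 34, t), (35, 40, q), (37, 30, k), (37, 30, w)}.
Set difference of the two operands is {(11, 13, y), (14, 15, y), (18, 25, r), (19, 24, y), (38, 14, y), (4, 28, s), (6, 2, s)}.
π_{C, B} gives {(r, 25), (s, 2), (s, 28), (y, 13), (y, 14), (y, 15), (y, 24)}.

{(r, 25), (s, 2), (s, 28), (y, 13), (y, 14), (y, 15), (y, 24)}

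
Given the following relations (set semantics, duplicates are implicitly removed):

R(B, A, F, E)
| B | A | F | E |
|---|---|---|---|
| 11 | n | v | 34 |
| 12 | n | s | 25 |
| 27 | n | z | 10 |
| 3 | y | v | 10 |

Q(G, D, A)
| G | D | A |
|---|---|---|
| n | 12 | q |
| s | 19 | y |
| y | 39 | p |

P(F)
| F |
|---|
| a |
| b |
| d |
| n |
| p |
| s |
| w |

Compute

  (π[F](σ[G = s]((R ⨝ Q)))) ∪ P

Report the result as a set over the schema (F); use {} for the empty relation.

{a, b, d, n, p, s, v, w}

Natural join on A: {(3, y, v, 10, s, 19)}
Selection G = s: {(3, y, v, 10, s, 19)}
π[F]: project onto (F) → {v}
Union: {v} with {a, b, d, n, p, s, w} → {a, b, d, n, p, s, v, w}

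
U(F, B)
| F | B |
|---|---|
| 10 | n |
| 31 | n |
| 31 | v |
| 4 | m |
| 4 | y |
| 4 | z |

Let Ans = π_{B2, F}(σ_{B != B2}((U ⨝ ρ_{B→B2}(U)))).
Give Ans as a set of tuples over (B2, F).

ρ[B→B2]: schema becomes (F, B2); tuples unchanged.
U ⋈ ρ_{B→B2}(U) (natural join on F): {(10, n, n), (31, n, n), (31, n, v), (31, v, n), (31, v, v), (4, m, m), (4, m, y), (4, m, z), (4, y, m), (4, y, y), (4, y, z), (4, z, m), (4, z, y), (4, z, z)}
Apply σ_{B != B2}; surviving tuples: {(31, n, v), (31, v, n), (4, m, y), (4, m, z), (4, y, m), (4, y, z), (4, z, m), (4, z, y)}
π[B2, F]: project onto (B2, F) (3 duplicate(s) eliminated) → {(m, 4), (n, 31), (v, 31), (y, 4), (z, 4)}

{(m, 4), (n, 31), (v, 31), (y, 4), (z, 4)}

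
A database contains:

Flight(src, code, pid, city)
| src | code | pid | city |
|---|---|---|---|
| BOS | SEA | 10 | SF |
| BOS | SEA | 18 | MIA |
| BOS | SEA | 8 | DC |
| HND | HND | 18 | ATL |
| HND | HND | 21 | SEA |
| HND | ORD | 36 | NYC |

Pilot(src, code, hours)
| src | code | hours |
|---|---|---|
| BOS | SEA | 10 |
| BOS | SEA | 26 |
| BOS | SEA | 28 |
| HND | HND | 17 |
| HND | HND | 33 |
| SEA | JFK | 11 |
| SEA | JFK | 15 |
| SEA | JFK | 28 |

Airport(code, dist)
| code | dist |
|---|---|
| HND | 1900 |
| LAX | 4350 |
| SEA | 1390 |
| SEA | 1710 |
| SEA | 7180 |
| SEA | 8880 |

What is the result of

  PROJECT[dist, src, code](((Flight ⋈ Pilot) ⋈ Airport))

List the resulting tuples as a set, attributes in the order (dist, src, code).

{(1390, BOS, SEA), (1710, BOS, SEA), (1900, HND, HND), (7180, BOS, SEA), (8880, BOS, SEA)}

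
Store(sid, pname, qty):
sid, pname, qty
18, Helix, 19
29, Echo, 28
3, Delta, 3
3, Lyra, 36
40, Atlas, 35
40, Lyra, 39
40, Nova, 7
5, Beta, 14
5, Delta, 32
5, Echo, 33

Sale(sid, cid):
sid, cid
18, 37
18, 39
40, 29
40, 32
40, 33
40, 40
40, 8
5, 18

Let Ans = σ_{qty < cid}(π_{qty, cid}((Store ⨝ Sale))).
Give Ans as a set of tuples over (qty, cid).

{(14, 18), (19, 37), (19, 39), (35, 40), (39, 40), (7, 29), (7, 32), (7, 33), (7, 40), (7, 8)}

Natural join on sid: {(18, Helix, 19, 37), (18, Helix, 19, 39), (40, Atlas, 35, 29), (40, Atlas, 35, 32), (40, Atlas, 35, 33), (40, Atlas, 35, 40), (40, Atlas, 35, 8), (40, Lyra, 39, 29), (40, Lyra, 39, 32), (40, Lyra, 39, 33), (40, Lyra, 39, 40), (40, Lyra, 39, 8), (40, Nova, 7, 29), (40, Nova, 7, 32), (40, Nova, 7, 33), (40, Nova, 7, 40), (40, Nova, 7, 8), (5, Beta, 14, 18), (5, Delta, 32, 18), (5, Echo, 33, 18)}
π_{qty, cid} gives {(14, 18), (19, 37), (19, 39), (32, 18), (33, 18), (35, 29), (35, 32), (35, 33), (35, 40), (35, 8), (39, 29), (39, 32), (39, 33), (39, 40), (39, 8), (7, 29), (7, 32), (7, 33), (7, 40), (7, 8)}.
Selection qty < cid: {(14, 18), (19, 37), (19, 39), (35, 40), (39, 40), (7, 29), (7, 32), (7, 33), (7, 40), (7, 8)}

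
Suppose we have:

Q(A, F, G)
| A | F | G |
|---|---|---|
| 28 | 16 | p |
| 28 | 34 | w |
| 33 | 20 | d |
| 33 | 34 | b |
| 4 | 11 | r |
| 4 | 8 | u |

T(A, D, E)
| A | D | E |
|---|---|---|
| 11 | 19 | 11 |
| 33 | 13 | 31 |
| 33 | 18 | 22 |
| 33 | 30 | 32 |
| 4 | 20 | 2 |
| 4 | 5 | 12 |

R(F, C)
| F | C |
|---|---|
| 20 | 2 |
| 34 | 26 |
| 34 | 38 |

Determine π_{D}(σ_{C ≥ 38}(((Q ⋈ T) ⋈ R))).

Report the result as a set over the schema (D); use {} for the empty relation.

{13, 18, 30}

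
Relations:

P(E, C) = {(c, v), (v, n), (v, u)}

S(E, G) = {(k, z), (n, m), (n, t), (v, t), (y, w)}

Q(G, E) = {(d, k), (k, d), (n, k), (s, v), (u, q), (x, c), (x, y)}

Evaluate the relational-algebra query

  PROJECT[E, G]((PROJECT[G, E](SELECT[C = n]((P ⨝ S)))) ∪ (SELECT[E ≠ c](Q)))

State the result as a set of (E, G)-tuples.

{(d, k), (k, d), (k, n), (q, u), (v, s), (v, t), (y, x)}

Natural join on E: {(v, n, t), (v, u, t)}
Selection C = n: {(v, n, t)}
π_{G, E} gives {(t, v)}.
Selection E ≠ c: {(d, k), (k, d), (n, k), (s, v), (u, q), (x, y)}
Set union of the two operands is {(d, k), (k, d), (n, k), (s, v), (t, v), (u, q), (x, y)}.
π_{E, G} gives {(d, k), (k, d), (k, n), (q, u), (v, s), (v, t), (y, x)}.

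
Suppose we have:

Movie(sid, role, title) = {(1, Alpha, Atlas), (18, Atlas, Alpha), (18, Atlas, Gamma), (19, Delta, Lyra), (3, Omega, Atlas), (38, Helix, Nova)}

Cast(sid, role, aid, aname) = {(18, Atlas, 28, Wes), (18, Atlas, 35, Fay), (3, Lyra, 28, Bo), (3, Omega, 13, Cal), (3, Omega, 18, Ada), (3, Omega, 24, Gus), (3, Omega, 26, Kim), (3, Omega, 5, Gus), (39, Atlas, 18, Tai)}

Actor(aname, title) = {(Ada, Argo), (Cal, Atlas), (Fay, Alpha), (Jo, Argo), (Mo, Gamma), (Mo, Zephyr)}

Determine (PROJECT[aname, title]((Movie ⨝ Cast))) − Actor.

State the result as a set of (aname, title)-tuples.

{(Ada, Atlas), (Fay, Gamma), (Gus, Atlas), (Kim, Atlas), (Wes, Alpha), (Wes, Gamma)}

Natural join on sid, role: {(18, Atlas, Alpha, 28, Wes), (18, Atlas, Alpha, 35, Fay), (18, Atlas, Gamma, 28, Wes), (18, Atlas, Gamma, 35, Fay), (3, Omega, Atlas, 13, Cal), (3, Omega, Atlas, 18, Ada), (3, Omega, Atlas, 24, Gus), (3, Omega, Atlas, 26, Kim), (3, Omega, Atlas, 5, Gus)}
Keep only column(s) aname, title (1 duplicate(s) eliminated): {(Ada, Atlas), (Cal, Atlas), (Fay, Alpha), (Fay, Gamma), (Gus, Atlas), (Kim, Atlas), (Wes, Alpha), (Wes, Gamma)}
Taking the difference: {(Ada, Atlas), (Fay, Gamma), (Gus, Atlas), (Kim, Atlas), (Wes, Alpha), (Wes, Gamma)}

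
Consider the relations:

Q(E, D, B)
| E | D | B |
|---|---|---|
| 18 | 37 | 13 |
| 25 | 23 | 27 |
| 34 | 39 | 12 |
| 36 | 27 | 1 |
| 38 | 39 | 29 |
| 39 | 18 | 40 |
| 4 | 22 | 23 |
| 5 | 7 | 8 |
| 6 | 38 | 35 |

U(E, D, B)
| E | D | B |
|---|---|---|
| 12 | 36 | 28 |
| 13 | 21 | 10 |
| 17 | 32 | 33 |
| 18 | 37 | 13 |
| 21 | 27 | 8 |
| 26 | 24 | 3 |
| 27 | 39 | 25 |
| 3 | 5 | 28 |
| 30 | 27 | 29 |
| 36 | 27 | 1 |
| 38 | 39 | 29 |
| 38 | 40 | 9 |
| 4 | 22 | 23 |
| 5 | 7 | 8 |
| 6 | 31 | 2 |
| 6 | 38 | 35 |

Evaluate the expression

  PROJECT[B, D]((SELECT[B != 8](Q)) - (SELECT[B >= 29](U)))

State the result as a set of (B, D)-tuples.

{(1, 27), (12, 39), (13, 37), (23, 22), (27, 23), (40, 18)}

Apply σ_{B != 8}; surviving tuples: {(18, 37, 13), (25, 23, 27), (34, 39, 12), (36, 27, 1), (38, 39, 29), (39, 18, 40), (4, 22, 23), (6, 38, 35)}
Apply σ_{B >= 29}; surviving tuples: {(17, 32, 33), (30, 27, 29), (38, 39, 29), (6, 38, 35)}
Taking the difference: {(18, 37, 13), (25, 23, 27), (34, 39, 12), (36, 27, 1), (39, 18, 40), (4, 22, 23)}
π_{B, D} gives {(1, 27), (12, 39), (13, 37), (23, 22), (27, 23), (40, 18)}.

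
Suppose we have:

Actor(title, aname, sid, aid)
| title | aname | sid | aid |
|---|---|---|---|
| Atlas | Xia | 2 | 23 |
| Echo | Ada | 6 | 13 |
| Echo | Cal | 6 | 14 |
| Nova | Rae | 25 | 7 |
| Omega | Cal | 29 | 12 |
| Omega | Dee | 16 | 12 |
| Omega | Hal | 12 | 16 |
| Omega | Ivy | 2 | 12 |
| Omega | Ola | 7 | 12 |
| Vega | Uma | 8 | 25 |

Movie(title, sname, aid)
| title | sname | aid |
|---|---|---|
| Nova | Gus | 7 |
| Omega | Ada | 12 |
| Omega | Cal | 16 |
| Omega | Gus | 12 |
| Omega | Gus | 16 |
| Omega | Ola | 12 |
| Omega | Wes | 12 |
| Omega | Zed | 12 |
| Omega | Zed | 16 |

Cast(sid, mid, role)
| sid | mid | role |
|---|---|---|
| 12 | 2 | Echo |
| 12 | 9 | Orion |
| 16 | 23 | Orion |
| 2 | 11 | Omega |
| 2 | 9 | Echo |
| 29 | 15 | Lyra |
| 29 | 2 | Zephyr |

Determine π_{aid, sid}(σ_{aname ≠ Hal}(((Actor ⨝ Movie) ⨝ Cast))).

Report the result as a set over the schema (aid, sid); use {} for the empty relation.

{(12, 16), (12, 2), (12, 29)}

Actor ⋈ Movie (natural join on title, aid): {(Nova, Rae, 25, 7, Gus), (Omega, Cal, 29, 12, Ada), (Omega, Cal, 29, 12, Gus), (Omega, Cal, 29, 12, Ola), (Omega, Cal, 29, 12, Wes), (Omega, Cal, 29, 12, Zed), (Omega, Dee, 16, 12, Ada), (Omega, Dee, 16, 12, Gus), (Omega, Dee, 16, 12, Ola), (Omega, Dee, 16, 12, Wes), (Omega, Dee, 16, 12, Zed), (Omega, Hal, 12, 16, Cal), (Omega, Hal, 12, 16, Gus), (Omega, Hal, 12, 16, Zed), (Omega, Ivy, 2, 12, Ada), (Omega, Ivy, 2, 12, Gus), (Omega, Ivy, 2, 12, Ola), (Omega, Ivy, 2, 12, Wes), (Omega, Ivy, 2, 12, Zed), (Omega, Ola, 7, 12, Ada), (Omega, Ola, 7, 12, Gus), (Omega, Ola, 7, 12, Ola), (Omega, Ola, 7, 12, Wes), (Omega, Ola, 7, 12, Zed)}
(Actor ⨝ Movie) ⋈ Cast (natural join on sid): {(Omega, Cal, 29, 12, Ada, 15, Lyra), (Omega, Cal, 29, 12, Ada, 2, Zephyr), (Omega, Cal, 29, 12, Gus, 15, Lyra), (Omega, Cal, 29, 12, Gus, 2, Zephyr), (Omega, Cal, 29, 12, Ola, 15, Lyra), (Omega, Cal, 29, 12, Ola, 2, Zephyr), (Omega, Cal, 29, 12, Wes, 15, Lyra), (Omega, Cal, 29, 12, Wes, 2, Zephyr), (Omega, Cal, 29, 12, Zed, 15, Lyra), (Omega, Cal, 29, 12, Zed, 2, Zephyr), (Omega, Dee, 16, 12, Ada, 23, Orion), (Omega, Dee, 16, 12, Gus, 23, Orion), (Omega, Dee, 16, 12, Ola, 23, Orion), (Omega, Dee, 16, 12, Wes, 23, Orion), (Omega, Dee, 16, 12, Zed, 23, Orion), (Omega, Hal, 12, 16, Cal, 2, Echo), (Omega, Hal, 12, 16, Cal, 9, Orion), (Omega, Hal, 12, 16, Gus, 2, Echo), (Omega, Hal, 12, 16, Gus, 9, Orion), (Omega, Hal, 12, 16, Zed, 2, Echo), (Omega, Hal, 12, 16, Zed, 9, Orion), (Omega, Ivy, 2, 12, Ada, 11, Omega), (Omega, Ivy, 2, 12, Ada, 9, Echo), (Omega, Ivy, 2, 12, Gus, 11, Omega), (Omega, Ivy, 2, 12, Gus, 9, Echo), (Omega, Ivy, 2, 12, Ola, 11, Omega), (Omega, Ivy, 2, 12, Ola, 9, Echo), (Omega, Ivy, 2, 12, Wes, 11, Omega), (Omega, Ivy, 2, 12, Wes, 9, Echo), (Omega, Ivy, 2, 12, Zed, 11, Omega), (Omega, Ivy, 2, 12, Zed, 9, Echo)}
σ[aname ≠ Hal]: keep tuples satisfying aname ≠ Hal → {(Omega, Cal, 29, 12, Ada, 15, Lyra), (Omega, Cal, 29, 12, Ada, 2, Zephyr), (Omega, Cal, 29, 12, Gus, 15, Lyra), (Omega, Cal, 29, 12, Gus, 2, Zephyr), (Omega, Cal, 29, 12, Ola, 15, Lyra), (Omega, Cal, 29, 12, Ola, 2, Zephyr), (Omega, Cal, 29, 12, Wes, 15, Lyra), (Omega, Cal, 29, 12, Wes, 2, Zephyr), (Omega, Cal, 29, 12, Zed, 15, Lyra), (Omega, Cal, 29, 12, Zed, 2, Zephyr), (Omega, Dee, 16, 12, Ada, 23, Orion), (Omega, Dee, 16, 12, Gus, 23, Orion), (Omega, Dee, 16, 12, Ola, 23, Orion), (Omega, Dee, 16, 12, Wes, 23, Orion), (Omega, Dee, 16, 12, Zed, 23, Orion), (Omega, Ivy, 2, 12, Ada, 11, Omega), (Omega, Ivy, 2, 12, Ada, 9, Echo), (Omega, Ivy, 2, 12, Gus, 11, Omega), (Omega, Ivy, 2, 12, Gus, 9, Echo), (Omega, Ivy, 2, 12, Ola, 11, Omega), (Omega, Ivy, 2, 12, Ola, 9, Echo), (Omega, Ivy, 2, 12, Wes, 11, Omega), (Omega, Ivy, 2, 12, Wes, 9, Echo), (Omega, Ivy, 2, 12, Zed, 11, Omega), (Omega, Ivy, 2, 12, Zed, 9, Echo)}
Keep only column(s) aid, sid (22 duplicate(s) eliminated): {(12, 16), (12, 2), (12, 29)}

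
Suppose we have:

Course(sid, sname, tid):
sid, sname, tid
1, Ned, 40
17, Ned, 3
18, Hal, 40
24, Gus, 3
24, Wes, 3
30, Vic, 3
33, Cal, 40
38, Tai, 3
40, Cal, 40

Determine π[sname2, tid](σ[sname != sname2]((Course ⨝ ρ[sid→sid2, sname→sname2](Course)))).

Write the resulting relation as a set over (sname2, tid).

{(Cal, 40), (Gus, 3), (Hal, 40), (Ned, 3), (Ned, 40), (Tai, 3), (Vic, 3), (Wes, 3)}

ρ[sid→sid2, sname→sname2]: schema becomes (sid2, sname2, tid); tuples unchanged.
Natural join on tid: {(1, Ned, 40, 1, Ned), (1, Ned, 40, 18, Hal), (1, Ned, 40, 33, Cal), (1, Ned, 40, 40, Cal), (17, Ned, 3, 17, Ned), (17, Ned, 3, 24, Gus), (17, Ned, 3, 24, Wes), (17, Ned, 3, 30, Vic), (17, Ned, 3, 38, Tai), (18, Hal, 40, 1, Ned), (18, Hal, 40, 18, Hal), (18, Hal, 40, 33, Cal), (18, Hal, 40, 40, Cal), (24, Gus, 3, 17, Ned), (24, Gus, 3, 24, Gus), (24, Gus, 3, 24, Wes), (24, Gus, 3, 30, Vic), (24, Gus, 3, 38, Tai), (24, Wes, 3, 17, Ned), (24, Wes, 3, 24, Gus), (24, Wes, 3, 24, Wes), (24, Wes, 3, 30, Vic), (24, Wes, 3, 38, Tai), (30, Vic, 3, 17, Ned), (30, Vic, 3, 24, Gus), (30, Vic, 3, 24, Wes), (30, Vic, 3, 30, Vic), (30, Vic, 3, 38, Tai), (33, Cal, 40, 1, Ned), (33, Cal, 40, 18, Hal), (33, Cal, 40, 33, Cal), (33, Cal, 40, 40, Cal), (38, Tai, 3, 17, Ned), (38, Tai, 3, 24, Gus), (38, Tai, 3, 24, Wes), (38, Tai, 3, 30, Vic), (38, Tai, 3, 38, Tai), (40, Cal, 40, 1, Ned), (40, Cal, 40, 18, Hal), (40, Cal, 40, 33, Cal), (40, Cal, 40, 40, Cal)}
Filtering on sname != sname2 leaves {(1, Ned, 40, 18, Hal), (1, Ned, 40, 33, Cal), (1, Ned, 40, 40, Cal), (17, Ned, 3, 24, Gus), (17, Ned, 3, 24, Wes), (17, Ned, 3, 30, Vic), (17, Ned, 3, 38, Tai), (18, Hal, 40, 1, Ned), (18, Hal, 40, 33, Cal), (18, Hal, 40, 40, Cal), (24, Gus, 3, 17, Ned), (24, Gus, 3, 24, Wes), (24, Gus, 3, 30, Vic), (24, Gus, 3, 38, Tai), (24, Wes, 3, 17, Ned), (24, Wes, 3, 24, Gus), (24, Wes, 3, 30, Vic), (24, Wes, 3, 38, Tai), (30, Vic, 3, 17, Ned), (30, Vic, 3, 24, Gus), (30, Vic, 3, 24, Wes), (30, Vic, 3, 38, Tai), (33, Cal, 40, 1, Ned), (33, Cal, 40, 18, Hal), (38, Tai, 3, 17, Ned), (38, Tai, 3, 24, Gus), (38, Tai, 3, 24, Wes), (38, Tai, 3, 30, Vic), (40, Cal, 40, 1, Ned), (40, Cal, 40, 18, Hal)}.
π[sname2, tid]: project onto (sname2, tid) (22 duplicate(s) eliminated) → {(Cal, 40), (Gus, 3), (Hal, 40), (Ned, 3), (Ned, 40), (Tai, 3), (Vic, 3), (Wes, 3)}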